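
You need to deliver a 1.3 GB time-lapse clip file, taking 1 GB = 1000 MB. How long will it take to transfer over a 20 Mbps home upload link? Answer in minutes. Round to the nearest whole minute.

File: 1.3 GB = 10400.0 Mb.
At 20 Mbps: 10400.0 / 20 = 520.0 s ≈ 8.67 minutes.

9 minutes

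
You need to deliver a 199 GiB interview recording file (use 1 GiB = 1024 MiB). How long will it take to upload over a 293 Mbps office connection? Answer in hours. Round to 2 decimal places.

File: 199 GiB = 1709397.0 Mb.
At 293 Mbps: 1709397.0 / 293 = 5834.1 s ≈ 1.62 hours.

1.62 hours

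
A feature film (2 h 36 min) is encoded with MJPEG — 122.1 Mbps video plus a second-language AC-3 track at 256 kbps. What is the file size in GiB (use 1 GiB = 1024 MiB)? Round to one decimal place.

2 h 36 min = 156 min = 9360 s
Audio: 256 kbps = 0.256 Mbps.
Total bitrate: 122.1 + 0.256 = 122.356 Mbps.
Stream data: 122.356 Mbps × 9360 s = 1145252.2 Mb.
1,145,252 Mb = 143,156,520,000 bytes ÷ 1,073,741,824 = 133.3 GiB.

133.3 GiB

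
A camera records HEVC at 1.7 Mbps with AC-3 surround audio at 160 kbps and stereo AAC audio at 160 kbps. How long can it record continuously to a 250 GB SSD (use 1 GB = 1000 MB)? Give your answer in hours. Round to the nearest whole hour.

Audio total: 160 + 160 = 320 kbps = 0.320 Mbps.
Total bitrate: 1.7 + 0.320 = 2.020 Mbps.
Capacity: 250 GB = 2,000,000 Mb.
Recording time: 2,000,000 / 2.020 = 990,099 s ≈ 275 hours.

275 hours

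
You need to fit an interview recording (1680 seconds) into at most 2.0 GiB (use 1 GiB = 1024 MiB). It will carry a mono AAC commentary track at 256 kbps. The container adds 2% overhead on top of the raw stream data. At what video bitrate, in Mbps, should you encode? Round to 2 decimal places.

9.77 Mbps

Budget: 2.0 GiB = 17179.9 Mb.
Stream payload after overhead: 17179.9 / 1.02 = 16843.0 Mb.
Total bitrate budget: 16843.0 Mb / 1680 s = 10.026 Mbps.
Audio: 256 kbps = 0.256 Mbps.
Video: 10.026 − 0.256 = 9.770 Mbps.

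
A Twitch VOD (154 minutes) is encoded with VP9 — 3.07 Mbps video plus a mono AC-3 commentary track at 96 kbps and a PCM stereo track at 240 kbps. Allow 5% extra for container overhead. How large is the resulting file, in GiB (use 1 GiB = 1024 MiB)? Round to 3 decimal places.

3.847 GiB

154 min = 9240 s
Audio total: 96 + 240 = 336 kbps = 0.336 Mbps.
Total bitrate: 3.07 + 0.336 = 3.406 Mbps.
Stream data: 3.406 Mbps × 9240 s = 31471.4 Mb.
With 5% container overhead: ×1.05.
33,045 Mb = 4,130,626,500 bytes ÷ 1,073,741,824 = 3.847 GiB.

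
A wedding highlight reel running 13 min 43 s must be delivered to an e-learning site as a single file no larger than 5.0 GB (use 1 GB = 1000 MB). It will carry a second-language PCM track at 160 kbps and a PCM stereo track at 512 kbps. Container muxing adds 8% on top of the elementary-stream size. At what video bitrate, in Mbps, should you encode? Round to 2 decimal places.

Budget: 5.0 GB = 40000.0 Mb.
Stream payload after overhead: 40000.0 / 1.08 = 37037.0 Mb.
13 min 43 s = 823 s
Total bitrate budget: 37037.0 Mb / 823 s = 45.002 Mbps.
Audio total: 160 + 512 = 672 kbps = 0.672 Mbps.
Video: 45.002 − 0.672 = 44.330 Mbps.

44.33 Mbps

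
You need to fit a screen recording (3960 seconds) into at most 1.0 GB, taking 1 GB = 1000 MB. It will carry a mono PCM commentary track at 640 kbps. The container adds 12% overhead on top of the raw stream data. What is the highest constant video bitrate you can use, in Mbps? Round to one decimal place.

1.2 Mbps

Budget: 1.0 GB = 8000.0 Mb.
Stream payload after overhead: 8000.0 / 1.12 = 7142.9 Mb.
Total bitrate budget: 7142.9 Mb / 3960 s = 1.804 Mbps.
Audio: 640 kbps = 0.640 Mbps.
Video: 1.804 − 0.640 = 1.164 Mbps.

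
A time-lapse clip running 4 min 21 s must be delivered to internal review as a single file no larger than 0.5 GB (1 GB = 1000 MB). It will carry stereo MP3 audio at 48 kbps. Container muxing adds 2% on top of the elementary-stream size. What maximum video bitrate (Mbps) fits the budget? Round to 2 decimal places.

14.98 Mbps

Budget: 0.5 GB = 4000.0 Mb.
Stream payload after overhead: 4000.0 / 1.02 = 3921.6 Mb.
4 min 21 s = 261 s
Total bitrate budget: 3921.6 Mb / 261 s = 15.025 Mbps.
Audio: 48 kbps = 0.048 Mbps.
Video: 15.025 − 0.048 = 14.977 Mbps.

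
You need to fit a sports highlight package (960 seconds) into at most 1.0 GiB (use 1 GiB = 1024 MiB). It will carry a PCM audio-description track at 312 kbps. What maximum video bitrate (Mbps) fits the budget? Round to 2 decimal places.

Budget: 1.0 GiB = 8589.9 Mb.
Total bitrate budget: 8589.9 Mb / 960 s = 8.948 Mbps.
Audio: 312 kbps = 0.312 Mbps.
Video: 8.948 − 0.312 = 8.636 Mbps.

8.64 Mbps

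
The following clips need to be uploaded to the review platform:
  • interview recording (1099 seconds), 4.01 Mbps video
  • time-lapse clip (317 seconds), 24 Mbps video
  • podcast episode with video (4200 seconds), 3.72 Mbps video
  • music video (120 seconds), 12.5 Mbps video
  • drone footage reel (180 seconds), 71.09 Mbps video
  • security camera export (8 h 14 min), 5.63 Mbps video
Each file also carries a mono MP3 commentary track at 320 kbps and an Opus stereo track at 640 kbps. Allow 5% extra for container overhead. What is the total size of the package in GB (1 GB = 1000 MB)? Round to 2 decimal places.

31.89 GB

Audio total: 320 + 640 = 960 kbps = 0.960 Mbps.
interview recording: 4.970 Mbps × 1099 s × 1.05 = 5735.1 Mb
time-lapse clip: 24.960 Mbps × 317 s × 1.05 = 8307.9 Mb
podcast episode with video: 4.680 Mbps × 4200 s × 1.05 = 20638.8 Mb
music video: 13.460 Mbps × 120 s × 1.05 = 1696.0 Mb
drone footage reel: 72.050 Mbps × 180 s × 1.05 = 13617.5 Mb
security camera export: 6.590 Mbps × 29640 s × 1.05 = 205094.0 Mb
Total: 255089.3 Mb = 31886.2 MB.
= 31.89 GB.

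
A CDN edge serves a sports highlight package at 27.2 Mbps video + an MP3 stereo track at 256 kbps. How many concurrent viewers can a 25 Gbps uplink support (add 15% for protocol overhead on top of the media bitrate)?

791

Audio: 256 kbps = 0.256 Mbps.
Per-viewer media rate: 27.456 Mbps.
On the wire with 15% overhead: 31.574 Mbps.
25 Gbps = 25,000 Mbps; 25,000 / 31.574 = 791.78 → 791 viewers.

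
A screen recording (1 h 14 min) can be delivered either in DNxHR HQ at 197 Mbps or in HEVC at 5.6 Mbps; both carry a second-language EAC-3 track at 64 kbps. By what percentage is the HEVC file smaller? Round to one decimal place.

97.1%

1 h 14 min = 74 min = 4440 s
Audio: 64 kbps = 0.064 Mbps.
DNxHR HQ: 197.064 Mbps × 4440 s = 874964.2 Mb = 109.371 GB.
HEVC: 5.664 Mbps × 4440 s = 25148.2 Mb = 3.144 GB.
Reduction: (1 − 3.144/109.371) × 100 = 97.13%.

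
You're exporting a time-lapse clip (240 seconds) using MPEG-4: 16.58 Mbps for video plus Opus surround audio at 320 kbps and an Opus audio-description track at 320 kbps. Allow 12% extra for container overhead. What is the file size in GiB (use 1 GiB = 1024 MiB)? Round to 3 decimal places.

Audio total: 320 + 320 = 640 kbps = 0.640 Mbps.
Total bitrate: 16.58 + 0.640 = 17.220 Mbps.
Stream data: 17.220 Mbps × 240 s = 4132.8 Mb.
With 12% container overhead: ×1.12.
4,629 Mb = 578,592,000 bytes ÷ 1,073,741,824 = 0.5389 GiB.

0.539 GiB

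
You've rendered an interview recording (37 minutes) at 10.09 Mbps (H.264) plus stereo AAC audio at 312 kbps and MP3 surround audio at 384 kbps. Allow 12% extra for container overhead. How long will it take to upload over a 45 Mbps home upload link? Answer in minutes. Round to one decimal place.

9.9 minutes

37 min = 2220 s
Audio total: 312 + 384 = 696 kbps = 0.696 Mbps.
Total bitrate: 10.786 Mbps.
File: 10.786 Mbps × 2220 s = 23944.9 Mb.
With 12% container overhead: ×1.12. → 26818.3 Mb.
At 45 Mbps: 26818.3 / 45 = 596.0 s ≈ 9.93 minutes.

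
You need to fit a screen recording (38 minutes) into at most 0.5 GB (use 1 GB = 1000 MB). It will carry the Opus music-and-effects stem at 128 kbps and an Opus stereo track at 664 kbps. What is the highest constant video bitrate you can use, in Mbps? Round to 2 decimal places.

Budget: 0.5 GB = 4000.0 Mb.
38 min = 2280 s
Total bitrate budget: 4000.0 Mb / 2280 s = 1.754 Mbps.
Audio total: 128 + 664 = 792 kbps = 0.792 Mbps.
Video: 1.754 − 0.792 = 0.962 Mbps.

0.96 Mbps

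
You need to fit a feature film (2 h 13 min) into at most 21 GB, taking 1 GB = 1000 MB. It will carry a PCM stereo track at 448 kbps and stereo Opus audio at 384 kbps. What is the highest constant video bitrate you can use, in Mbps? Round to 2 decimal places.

Budget: 21 GB = 168000.0 Mb.
2 h 13 min = 133 min = 7980 s
Total bitrate budget: 168000.0 Mb / 7980 s = 21.053 Mbps.
Audio total: 448 + 384 = 832 kbps = 0.832 Mbps.
Video: 21.053 − 0.832 = 20.221 Mbps.

20.22 Mbps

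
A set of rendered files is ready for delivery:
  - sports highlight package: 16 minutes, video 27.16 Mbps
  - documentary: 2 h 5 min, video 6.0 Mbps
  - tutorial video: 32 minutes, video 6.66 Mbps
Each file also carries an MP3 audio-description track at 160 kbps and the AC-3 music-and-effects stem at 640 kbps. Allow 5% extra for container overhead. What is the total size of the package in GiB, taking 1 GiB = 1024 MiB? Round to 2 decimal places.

Audio total: 160 + 640 = 800 kbps = 0.800 Mbps.
sports highlight package: 27.960 Mbps × 960 s × 1.05 = 28183.7 Mb
documentary: 6.800 Mbps × 7500 s × 1.05 = 53550.0 Mb
tutorial video: 7.460 Mbps × 1920 s × 1.05 = 15039.4 Mb
Total: 96773.0 Mb = 12096.6 MB.
= 11.27 GiB.

11.27 GiB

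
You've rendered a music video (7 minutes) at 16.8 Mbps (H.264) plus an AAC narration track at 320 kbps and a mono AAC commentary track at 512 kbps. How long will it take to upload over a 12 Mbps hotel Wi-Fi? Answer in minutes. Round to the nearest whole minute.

7 min = 420 s
Audio total: 320 + 512 = 832 kbps = 0.832 Mbps.
Total bitrate: 17.632 Mbps.
File: 17.632 Mbps × 420 s = 7405.4 Mb.
At 12 Mbps: 7405.4 / 12 = 617.1 s ≈ 10.3 minutes.

10 minutes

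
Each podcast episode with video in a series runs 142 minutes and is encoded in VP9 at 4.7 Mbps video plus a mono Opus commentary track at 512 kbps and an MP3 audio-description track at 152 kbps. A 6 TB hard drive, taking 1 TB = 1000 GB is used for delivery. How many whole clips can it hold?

142 min = 8520 s
Audio total: 512 + 152 = 664 kbps = 0.664 Mbps.
Total bitrate: 5.364 Mbps.
Per item: 5.364 Mbps × 8520 s = 45,701 Mb = 5,713 MB.
Capacity: 6 TB = 48,000,000 Mb; 1050.30 items → 1050 complete.

1050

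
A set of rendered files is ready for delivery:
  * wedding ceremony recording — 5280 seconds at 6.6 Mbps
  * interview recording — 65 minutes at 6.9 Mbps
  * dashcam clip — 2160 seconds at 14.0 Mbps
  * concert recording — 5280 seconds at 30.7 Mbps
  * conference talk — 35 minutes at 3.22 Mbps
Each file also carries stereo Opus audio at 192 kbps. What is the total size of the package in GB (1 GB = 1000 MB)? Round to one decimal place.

Audio: 192 kbps = 0.192 Mbps.
wedding ceremony recording: 6.792 Mbps × 5280 s = 35861.8 Mb
interview recording: 7.092 Mbps × 3900 s = 27658.8 Mb
dashcam clip: 14.192 Mbps × 2160 s = 30654.7 Mb
concert recording: 30.892 Mbps × 5280 s = 163109.8 Mb
conference talk: 3.412 Mbps × 2100 s = 7165.2 Mb
Total: 264450.2 Mb = 33056.3 MB.
= 33.06 GB.

33.1 GB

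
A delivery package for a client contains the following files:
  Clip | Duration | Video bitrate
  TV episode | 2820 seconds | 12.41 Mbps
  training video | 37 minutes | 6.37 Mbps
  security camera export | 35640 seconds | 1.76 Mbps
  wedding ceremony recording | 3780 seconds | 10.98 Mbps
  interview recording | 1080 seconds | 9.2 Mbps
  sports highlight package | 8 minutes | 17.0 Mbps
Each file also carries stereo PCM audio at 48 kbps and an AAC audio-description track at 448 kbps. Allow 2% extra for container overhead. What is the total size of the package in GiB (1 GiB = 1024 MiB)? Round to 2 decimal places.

23.07 GiB

Audio total: 48 + 448 = 496 kbps = 0.496 Mbps.
TV episode: 12.906 Mbps × 2820 s × 1.02 = 37122.8 Mb
training video: 6.866 Mbps × 2220 s × 1.02 = 15547.4 Mb
security camera export: 2.256 Mbps × 35640 s × 1.02 = 82011.9 Mb
wedding ceremony recording: 11.476 Mbps × 3780 s × 1.02 = 44246.9 Mb
interview recording: 9.696 Mbps × 1080 s × 1.02 = 10681.1 Mb
sports highlight package: 17.496 Mbps × 480 s × 1.02 = 8566.0 Mb
Total: 198176.1 Mb = 24772.0 MB.
= 23.07 GiB.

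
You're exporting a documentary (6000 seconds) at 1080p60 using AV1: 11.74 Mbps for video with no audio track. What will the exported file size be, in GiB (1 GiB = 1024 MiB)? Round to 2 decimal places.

8.20 GiB

Total bitrate: 11.74 Mbps.
Stream data: 11.740 Mbps × 6000 s = 70440.0 Mb.
70,440 Mb = 8,805,000,000 bytes ÷ 1,073,741,824 = 8.200 GiB.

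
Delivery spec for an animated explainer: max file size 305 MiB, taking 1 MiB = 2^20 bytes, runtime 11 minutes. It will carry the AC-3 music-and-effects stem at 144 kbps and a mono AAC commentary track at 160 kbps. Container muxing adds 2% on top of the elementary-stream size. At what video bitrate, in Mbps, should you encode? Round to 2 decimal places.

3.50 Mbps

Budget: 305 MiB = 2558.5 Mb.
Stream payload after overhead: 2558.5 / 1.02 = 2508.4 Mb.
11 min = 660 s
Total bitrate budget: 2508.4 Mb / 660 s = 3.801 Mbps.
Audio total: 144 + 160 = 304 kbps = 0.304 Mbps.
Video: 3.801 − 0.304 = 3.497 Mbps.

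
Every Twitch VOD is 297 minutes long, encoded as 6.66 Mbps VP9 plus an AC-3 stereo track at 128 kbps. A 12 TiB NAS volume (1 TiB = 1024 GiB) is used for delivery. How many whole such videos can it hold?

297 min = 17820 s
Audio: 128 kbps = 0.128 Mbps.
Total bitrate: 6.788 Mbps.
Per item: 6.788 Mbps × 17820 s = 120,962 Mb = 15,120 MB.
Capacity: 12 TiB = 105,553,116 Mb; 872.61 items → 872 complete.

872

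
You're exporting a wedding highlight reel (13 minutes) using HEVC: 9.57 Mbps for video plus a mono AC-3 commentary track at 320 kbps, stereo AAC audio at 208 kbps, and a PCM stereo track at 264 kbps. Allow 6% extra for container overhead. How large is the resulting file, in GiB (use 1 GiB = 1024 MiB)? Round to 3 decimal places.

0.997 GiB

13 min = 780 s
Audio total: 320 + 208 + 264 = 792 kbps = 0.792 Mbps.
Total bitrate: 9.57 + 0.792 = 10.362 Mbps.
Stream data: 10.362 Mbps × 780 s = 8082.4 Mb.
With 6% container overhead: ×1.06.
8,567 Mb = 1,070,912,700 bytes ÷ 1,073,741,824 = 0.9974 GiB.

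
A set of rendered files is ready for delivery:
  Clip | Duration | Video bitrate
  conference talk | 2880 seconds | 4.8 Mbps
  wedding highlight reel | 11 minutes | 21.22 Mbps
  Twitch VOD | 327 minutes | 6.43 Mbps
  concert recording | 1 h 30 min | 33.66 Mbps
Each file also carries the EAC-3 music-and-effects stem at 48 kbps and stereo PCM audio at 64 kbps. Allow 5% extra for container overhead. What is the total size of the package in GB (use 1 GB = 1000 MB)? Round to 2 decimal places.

Audio total: 48 + 64 = 112 kbps = 0.112 Mbps.
conference talk: 4.912 Mbps × 2880 s × 1.05 = 14853.9 Mb
wedding highlight reel: 21.332 Mbps × 660 s × 1.05 = 14783.1 Mb
Twitch VOD: 6.542 Mbps × 19620 s × 1.05 = 134771.7 Mb
concert recording: 33.772 Mbps × 5400 s × 1.05 = 191487.2 Mb
Total: 355895.9 Mb = 44487.0 MB.
= 44.49 GB.

44.49 GB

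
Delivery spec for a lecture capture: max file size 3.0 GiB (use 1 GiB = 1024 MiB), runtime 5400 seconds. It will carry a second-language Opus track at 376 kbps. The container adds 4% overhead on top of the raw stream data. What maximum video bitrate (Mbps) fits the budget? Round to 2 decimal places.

4.21 Mbps

Budget: 3.0 GiB = 25769.8 Mb.
Stream payload after overhead: 25769.8 / 1.04 = 24778.7 Mb.
Total bitrate budget: 24778.7 Mb / 5400 s = 4.589 Mbps.
Audio: 376 kbps = 0.376 Mbps.
Video: 4.589 − 0.376 = 4.213 Mbps.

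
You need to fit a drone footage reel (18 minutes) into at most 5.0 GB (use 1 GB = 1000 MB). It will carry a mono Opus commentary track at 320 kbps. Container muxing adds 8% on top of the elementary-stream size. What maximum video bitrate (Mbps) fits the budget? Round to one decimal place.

34.0 Mbps

Budget: 5.0 GB = 40000.0 Mb.
Stream payload after overhead: 40000.0 / 1.08 = 37037.0 Mb.
18 min = 1080 s
Total bitrate budget: 37037.0 Mb / 1080 s = 34.294 Mbps.
Audio: 320 kbps = 0.320 Mbps.
Video: 34.294 − 0.320 = 33.974 Mbps.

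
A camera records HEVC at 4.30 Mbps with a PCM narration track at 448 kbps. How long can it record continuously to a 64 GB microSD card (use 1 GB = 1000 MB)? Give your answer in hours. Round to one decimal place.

30.0 hours

Audio: 448 kbps = 0.448 Mbps.
Total bitrate: 4.30 + 0.448 = 4.748 Mbps.
Capacity: 64 GB = 512,000 Mb.
Recording time: 512,000 / 4.748 = 107,835 s ≈ 30.0 hours.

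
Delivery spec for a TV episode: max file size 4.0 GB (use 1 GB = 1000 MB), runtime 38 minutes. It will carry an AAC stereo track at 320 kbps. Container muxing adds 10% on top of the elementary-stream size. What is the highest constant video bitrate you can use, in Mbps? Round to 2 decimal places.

12.44 Mbps

Budget: 4.0 GB = 32000.0 Mb.
Stream payload after overhead: 32000.0 / 1.10 = 29090.9 Mb.
38 min = 2280 s
Total bitrate budget: 29090.9 Mb / 2280 s = 12.759 Mbps.
Audio: 320 kbps = 0.320 Mbps.
Video: 12.759 − 0.320 = 12.439 Mbps.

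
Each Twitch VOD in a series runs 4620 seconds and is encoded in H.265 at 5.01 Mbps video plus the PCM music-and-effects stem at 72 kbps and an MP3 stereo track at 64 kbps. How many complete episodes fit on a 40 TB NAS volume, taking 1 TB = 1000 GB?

Audio total: 72 + 64 = 136 kbps = 0.136 Mbps.
Total bitrate: 5.146 Mbps.
Per item: 5.146 Mbps × 4620 s = 23,775 Mb = 2,972 MB.
Capacity: 40 TB = 320,000,000 Mb; 13459.79 items → 13459 complete.

13459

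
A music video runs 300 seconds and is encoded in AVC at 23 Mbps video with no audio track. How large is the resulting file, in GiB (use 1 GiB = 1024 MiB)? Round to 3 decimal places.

0.803 GiB

Total bitrate: 23 Mbps.
Stream data: 23.000 Mbps × 300 s = 6900.0 Mb.
6,900 Mb = 862,500,000 bytes ÷ 1,073,741,824 = 0.8033 GiB.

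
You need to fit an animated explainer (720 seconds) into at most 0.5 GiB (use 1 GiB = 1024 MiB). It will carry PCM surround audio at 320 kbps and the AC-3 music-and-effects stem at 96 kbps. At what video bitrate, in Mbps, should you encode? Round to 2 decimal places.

5.55 Mbps

Budget: 0.5 GiB = 4295.0 Mb.
Total bitrate budget: 4295.0 Mb / 720 s = 5.965 Mbps.
Audio total: 320 + 96 = 416 kbps = 0.416 Mbps.
Video: 5.965 − 0.416 = 5.549 Mbps.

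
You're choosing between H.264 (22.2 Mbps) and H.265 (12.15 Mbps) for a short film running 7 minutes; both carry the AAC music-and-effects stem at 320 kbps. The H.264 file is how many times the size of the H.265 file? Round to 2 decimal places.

1.81

7 min = 420 s
Audio: 320 kbps = 0.320 Mbps.
H.264: 22.520 Mbps × 420 s = 9458.4 Mb = 1.182 GB.
H.265: 12.470 Mbps × 420 s = 5237.4 Mb = 0.655 GB.
Ratio: 1.182 / 0.655 = 1.806.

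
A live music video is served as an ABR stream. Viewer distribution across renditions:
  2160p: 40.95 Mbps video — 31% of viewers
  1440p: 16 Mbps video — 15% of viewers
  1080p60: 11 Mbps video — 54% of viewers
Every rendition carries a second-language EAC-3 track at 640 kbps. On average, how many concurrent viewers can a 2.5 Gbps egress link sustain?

115

Audio: 640 kbps = 0.640 Mbps.
Average per-viewer bitrate: 0.31×41.590 + 0.15×16.640 + 0.54×11.640 = 21.674 Mbps.
2.5 Gbps = 2,500 Mbps; 2,500 / 21.674 = 115.34 → 115.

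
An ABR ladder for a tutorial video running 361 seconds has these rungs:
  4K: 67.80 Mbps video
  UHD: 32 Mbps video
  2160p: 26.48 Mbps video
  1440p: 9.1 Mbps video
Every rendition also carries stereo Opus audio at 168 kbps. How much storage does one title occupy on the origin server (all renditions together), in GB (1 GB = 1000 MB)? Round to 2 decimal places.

Audio: 168 kbps = 0.168 Mbps.
Sum of rendition bitrates: (67.80+0.168) + (32+0.168) + (26.48+0.168) + (9.1+0.168) = 136.052 Mbps.
× 361 s = 49,115 Mb = 6,139 MB = 6.139 GB.

6.14 GB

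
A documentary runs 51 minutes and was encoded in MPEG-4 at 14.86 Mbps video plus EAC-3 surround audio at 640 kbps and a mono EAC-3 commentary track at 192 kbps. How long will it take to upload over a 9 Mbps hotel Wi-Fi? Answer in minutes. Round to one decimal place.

51 min = 3060 s
Audio total: 640 + 192 = 832 kbps = 0.832 Mbps.
Total bitrate: 15.692 Mbps.
File: 15.692 Mbps × 3060 s = 48017.5 Mb.
At 9 Mbps: 48017.5 / 9 = 5335.3 s ≈ 88.9 minutes.

88.9 minutes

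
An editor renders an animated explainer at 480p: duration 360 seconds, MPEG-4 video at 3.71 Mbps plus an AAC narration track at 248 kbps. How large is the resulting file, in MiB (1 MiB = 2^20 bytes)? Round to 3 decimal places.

Audio: 248 kbps = 0.248 Mbps.
Total bitrate: 3.71 + 0.248 = 3.958 Mbps.
Stream data: 3.958 Mbps × 360 s = 1424.9 Mb.
1,425 Mb = 178,110,000 bytes ÷ 1,048,576 = 169.9 MiB.

169.859 MiB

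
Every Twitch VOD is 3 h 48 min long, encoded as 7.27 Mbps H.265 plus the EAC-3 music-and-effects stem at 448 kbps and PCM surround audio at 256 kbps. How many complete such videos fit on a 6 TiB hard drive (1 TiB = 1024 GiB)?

483

3 h 48 min = 228 min = 13680 s
Audio total: 448 + 256 = 704 kbps = 0.704 Mbps.
Total bitrate: 7.974 Mbps.
Per item: 7.974 Mbps × 13680 s = 109,084 Mb = 13,636 MB.
Capacity: 6 TiB = 52,776,558 Mb; 483.81 items → 483 complete.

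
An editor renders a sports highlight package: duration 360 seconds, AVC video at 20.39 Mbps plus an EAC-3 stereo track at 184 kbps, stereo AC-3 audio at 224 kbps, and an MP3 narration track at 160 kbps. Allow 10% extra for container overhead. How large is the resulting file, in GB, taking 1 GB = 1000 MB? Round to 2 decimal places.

Audio total: 184 + 224 + 160 = 568 kbps = 0.568 Mbps.
Total bitrate: 20.39 + 0.568 = 20.958 Mbps.
Stream data: 20.958 Mbps × 360 s = 7544.9 Mb.
With 10% container overhead: ×1.10.
8,299 Mb ÷ 8 = 1,037 MB → 1.037 GB.

1.04 GB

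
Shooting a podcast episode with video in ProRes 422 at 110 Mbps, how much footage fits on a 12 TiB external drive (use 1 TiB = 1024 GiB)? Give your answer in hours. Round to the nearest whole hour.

267 hours

Capacity: 12 TiB = 105,553,116 Mb.
Recording time: 105,553,116 / 110.000 = 959,574 s ≈ 267 hours.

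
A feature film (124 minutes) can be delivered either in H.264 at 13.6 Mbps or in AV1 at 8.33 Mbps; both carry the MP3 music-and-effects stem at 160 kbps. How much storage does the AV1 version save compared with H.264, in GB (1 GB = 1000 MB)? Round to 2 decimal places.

124 min = 7440 s
Audio: 160 kbps = 0.160 Mbps.
H.264: 13.760 Mbps × 7440 s = 102374.4 Mb = 12.797 GB.
AV1: 8.490 Mbps × 7440 s = 63165.6 Mb = 7.896 GB.
Saving: 12.797 − 7.896 = 4.901 GB.

4.90 GB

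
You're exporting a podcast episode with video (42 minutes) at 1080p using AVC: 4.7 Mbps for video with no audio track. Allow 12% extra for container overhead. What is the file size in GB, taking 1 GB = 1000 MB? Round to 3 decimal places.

42 min = 2520 s
Total bitrate: 4.7 Mbps.
Stream data: 4.700 Mbps × 2520 s = 11844.0 Mb.
With 12% container overhead: ×1.12.
13,265 Mb ÷ 8 = 1,658 MB → 1.658 GB.

1.658 GB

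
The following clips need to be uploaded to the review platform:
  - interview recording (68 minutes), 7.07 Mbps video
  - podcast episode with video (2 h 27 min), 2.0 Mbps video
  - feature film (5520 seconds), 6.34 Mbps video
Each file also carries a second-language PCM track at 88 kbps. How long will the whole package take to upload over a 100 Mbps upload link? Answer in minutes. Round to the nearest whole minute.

Audio: 88 kbps = 0.088 Mbps.
interview recording: 7.158 Mbps × 4080 s = 29204.6 Mb
podcast episode with video: 2.088 Mbps × 8820 s = 18416.2 Mb
feature film: 6.428 Mbps × 5520 s = 35482.6 Mb
Total: 83103.4 Mb = 10387.9 MB.
At 100 Mbps: 83103.4 / 100 = 831 s ≈ 13.9 minutes.

14 minutes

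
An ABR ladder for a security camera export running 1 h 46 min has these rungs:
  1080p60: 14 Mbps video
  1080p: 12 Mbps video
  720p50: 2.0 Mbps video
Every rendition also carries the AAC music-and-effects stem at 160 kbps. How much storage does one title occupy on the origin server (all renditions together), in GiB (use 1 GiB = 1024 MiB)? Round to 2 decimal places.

21.09 GiB

1 h 46 min = 106 min = 6360 s
Audio: 160 kbps = 0.160 Mbps.
Sum of rendition bitrates: (14+0.160) + (12+0.160) + (2.0+0.160) = 28.480 Mbps.
× 6360 s = 181,133 Mb = 22,642 MB = 21.09 GiB.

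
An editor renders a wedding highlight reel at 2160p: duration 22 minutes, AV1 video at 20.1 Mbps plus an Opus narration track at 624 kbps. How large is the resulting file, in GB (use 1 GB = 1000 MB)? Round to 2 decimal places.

22 min = 1320 s
Audio: 624 kbps = 0.624 Mbps.
Total bitrate: 20.1 + 0.624 = 20.724 Mbps.
Stream data: 20.724 Mbps × 1320 s = 27355.7 Mb.
27,356 Mb ÷ 8 = 3,419 MB → 3.419 GB.

3.42 GB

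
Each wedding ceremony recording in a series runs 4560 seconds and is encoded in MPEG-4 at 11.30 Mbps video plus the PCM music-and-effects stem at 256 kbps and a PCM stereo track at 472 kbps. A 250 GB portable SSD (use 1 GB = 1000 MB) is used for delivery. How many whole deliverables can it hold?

36

Audio total: 256 + 472 = 728 kbps = 0.728 Mbps.
Total bitrate: 12.028 Mbps.
Per item: 12.028 Mbps × 4560 s = 54,848 Mb = 6,856 MB.
Capacity: 250 GB = 2,000,000 Mb; 36.46 items → 36 complete.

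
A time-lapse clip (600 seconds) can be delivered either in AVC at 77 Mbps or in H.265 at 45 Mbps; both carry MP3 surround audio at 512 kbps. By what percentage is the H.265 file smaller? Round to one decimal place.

41.3%

Audio: 512 kbps = 0.512 Mbps.
AVC: 77.512 Mbps × 600 s = 46507.2 Mb = 5.414 GiB.
H.265: 45.512 Mbps × 600 s = 27307.2 Mb = 3.179 GiB.
Reduction: (1 − 3.179/5.414) × 100 = 41.28%.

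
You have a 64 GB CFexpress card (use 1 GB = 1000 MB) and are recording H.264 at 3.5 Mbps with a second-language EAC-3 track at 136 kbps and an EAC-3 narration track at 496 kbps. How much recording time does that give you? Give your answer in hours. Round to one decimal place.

34.4 hours

Audio total: 136 + 496 = 632 kbps = 0.632 Mbps.
Total bitrate: 3.5 + 0.632 = 4.132 Mbps.
Capacity: 64 GB = 512,000 Mb.
Recording time: 512,000 / 4.132 = 123,911 s ≈ 34.4 hours.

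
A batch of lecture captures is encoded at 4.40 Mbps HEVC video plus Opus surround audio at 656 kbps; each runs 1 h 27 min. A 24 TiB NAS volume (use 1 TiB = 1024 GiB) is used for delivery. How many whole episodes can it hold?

7998

1 h 27 min = 87 min = 5220 s
Audio: 656 kbps = 0.656 Mbps.
Total bitrate: 5.056 Mbps.
Per item: 5.056 Mbps × 5220 s = 26,392 Mb = 3,299 MB.
Capacity: 24 TiB = 211,106,233 Mb; 7998.78 items → 7998 complete.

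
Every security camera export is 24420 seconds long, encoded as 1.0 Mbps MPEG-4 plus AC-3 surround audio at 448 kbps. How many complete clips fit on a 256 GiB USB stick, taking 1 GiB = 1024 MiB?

62

Audio: 448 kbps = 0.448 Mbps.
Total bitrate: 1.448 Mbps.
Per item: 1.448 Mbps × 24420 s = 35,360 Mb = 4,420 MB.
Capacity: 256 GiB = 2,199,023 Mb; 62.19 items → 62 complete.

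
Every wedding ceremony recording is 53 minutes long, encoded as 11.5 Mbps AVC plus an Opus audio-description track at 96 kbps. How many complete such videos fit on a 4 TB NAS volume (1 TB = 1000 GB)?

867

53 min = 3180 s
Audio: 96 kbps = 0.096 Mbps.
Total bitrate: 11.596 Mbps.
Per item: 11.596 Mbps × 3180 s = 36,875 Mb = 4,609 MB.
Capacity: 4 TB = 32,000,000 Mb; 867.79 items → 867 complete.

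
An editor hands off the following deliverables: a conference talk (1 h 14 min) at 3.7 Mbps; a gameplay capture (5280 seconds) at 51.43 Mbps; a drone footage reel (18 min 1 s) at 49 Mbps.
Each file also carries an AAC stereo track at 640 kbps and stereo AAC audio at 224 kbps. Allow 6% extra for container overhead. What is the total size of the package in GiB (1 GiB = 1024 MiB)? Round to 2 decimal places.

Audio total: 640 + 224 = 864 kbps = 0.864 Mbps.
conference talk: 4.564 Mbps × 4440 s × 1.06 = 21480.0 Mb
gameplay capture: 52.294 Mbps × 5280 s × 1.06 = 292679.1 Mb
drone footage reel: 49.864 Mbps × 1081 s × 1.06 = 57137.2 Mb
Total: 371296.2 Mb = 46412.0 MB.
= 43.22 GiB.

43.22 GiB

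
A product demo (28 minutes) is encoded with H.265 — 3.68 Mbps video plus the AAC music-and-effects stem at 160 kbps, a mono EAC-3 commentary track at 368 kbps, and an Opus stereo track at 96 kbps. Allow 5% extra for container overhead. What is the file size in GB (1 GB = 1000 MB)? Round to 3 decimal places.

28 min = 1680 s
Audio total: 160 + 368 + 96 = 624 kbps = 0.624 Mbps.
Total bitrate: 3.68 + 0.624 = 4.304 Mbps.
Stream data: 4.304 Mbps × 1680 s = 7230.7 Mb.
With 5% container overhead: ×1.05.
7,592 Mb ÷ 8 = 949.0 MB → 0.949 GB.

0.949 GB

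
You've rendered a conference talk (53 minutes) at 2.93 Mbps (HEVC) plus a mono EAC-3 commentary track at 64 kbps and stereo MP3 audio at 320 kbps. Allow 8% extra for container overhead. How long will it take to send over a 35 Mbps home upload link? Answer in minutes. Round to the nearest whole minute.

53 min = 3180 s
Audio total: 64 + 320 = 384 kbps = 0.384 Mbps.
Total bitrate: 3.314 Mbps.
File: 3.314 Mbps × 3180 s = 10538.5 Mb.
With 8% container overhead: ×1.08. → 11381.6 Mb.
At 35 Mbps: 11381.6 / 35 = 325.2 s ≈ 5.42 minutes.

5 minutes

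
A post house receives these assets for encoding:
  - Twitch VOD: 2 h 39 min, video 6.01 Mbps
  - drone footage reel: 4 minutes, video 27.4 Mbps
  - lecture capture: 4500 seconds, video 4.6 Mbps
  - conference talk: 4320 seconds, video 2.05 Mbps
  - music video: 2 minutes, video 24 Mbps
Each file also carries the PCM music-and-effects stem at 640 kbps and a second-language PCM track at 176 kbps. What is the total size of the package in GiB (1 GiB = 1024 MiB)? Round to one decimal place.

13.0 GiB

Audio total: 640 + 176 = 816 kbps = 0.816 Mbps.
Twitch VOD: 6.826 Mbps × 9540 s = 65120.0 Mb
drone footage reel: 28.216 Mbps × 240 s = 6771.8 Mb
lecture capture: 5.416 Mbps × 4500 s = 24372.0 Mb
conference talk: 2.866 Mbps × 4320 s = 12381.1 Mb
music video: 24.816 Mbps × 120 s = 2977.9 Mb
Total: 111622.9 Mb = 13952.9 MB.
= 12.99 GiB.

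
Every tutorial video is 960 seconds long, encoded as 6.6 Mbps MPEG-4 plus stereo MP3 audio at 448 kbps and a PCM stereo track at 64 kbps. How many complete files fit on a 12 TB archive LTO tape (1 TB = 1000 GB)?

14060

Audio total: 448 + 64 = 512 kbps = 0.512 Mbps.
Total bitrate: 7.112 Mbps.
Per item: 7.112 Mbps × 960 s = 6,828 Mb = 853.4 MB.
Capacity: 12 TB = 96,000,000 Mb; 14060.74 items → 14060 complete.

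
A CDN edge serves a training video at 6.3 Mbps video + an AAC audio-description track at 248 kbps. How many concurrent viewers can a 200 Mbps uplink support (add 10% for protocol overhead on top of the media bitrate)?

Audio: 248 kbps = 0.248 Mbps.
Per-viewer media rate: 6.548 Mbps.
On the wire with 10% overhead: 7.203 Mbps.
200 Mbps = 200.0 Mbps; 200.0 / 7.203 = 27.77 → 27 viewers.

27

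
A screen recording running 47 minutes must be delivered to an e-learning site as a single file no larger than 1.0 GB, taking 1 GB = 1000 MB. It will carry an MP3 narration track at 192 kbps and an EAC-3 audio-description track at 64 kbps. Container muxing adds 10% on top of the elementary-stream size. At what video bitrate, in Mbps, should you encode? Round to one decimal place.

2.3 Mbps

Budget: 1.0 GB = 8000.0 Mb.
Stream payload after overhead: 8000.0 / 1.10 = 7272.7 Mb.
47 min = 2820 s
Total bitrate budget: 7272.7 Mb / 2820 s = 2.579 Mbps.
Audio total: 192 + 64 = 256 kbps = 0.256 Mbps.
Video: 2.579 − 0.256 = 2.323 Mbps.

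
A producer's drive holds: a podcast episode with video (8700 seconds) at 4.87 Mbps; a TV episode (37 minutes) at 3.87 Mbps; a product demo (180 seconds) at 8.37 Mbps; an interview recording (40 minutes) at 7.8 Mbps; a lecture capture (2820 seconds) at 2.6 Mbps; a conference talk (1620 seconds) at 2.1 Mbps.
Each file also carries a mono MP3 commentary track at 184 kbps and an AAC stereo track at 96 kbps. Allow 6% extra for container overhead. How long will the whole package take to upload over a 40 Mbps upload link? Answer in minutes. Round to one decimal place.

Audio total: 184 + 96 = 280 kbps = 0.280 Mbps.
podcast episode with video: 5.150 Mbps × 8700 s × 1.06 = 47493.3 Mb
TV episode: 4.150 Mbps × 2220 s × 1.06 = 9765.8 Mb
product demo: 8.650 Mbps × 180 s × 1.06 = 1650.4 Mb
interview recording: 8.080 Mbps × 2400 s × 1.06 = 20555.5 Mb
lecture capture: 2.880 Mbps × 2820 s × 1.06 = 8608.9 Mb
conference talk: 2.380 Mbps × 1620 s × 1.06 = 4086.9 Mb
Total: 92160.9 Mb = 11520.1 MB.
At 40 Mbps: 92160.9 / 40 = 2304 s ≈ 38.4 minutes.

38.4 minutes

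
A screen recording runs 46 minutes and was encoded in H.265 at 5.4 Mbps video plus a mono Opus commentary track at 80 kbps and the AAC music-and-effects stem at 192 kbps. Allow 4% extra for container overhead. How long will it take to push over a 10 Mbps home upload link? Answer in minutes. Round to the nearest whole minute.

27 minutes

46 min = 2760 s
Audio total: 80 + 192 = 272 kbps = 0.272 Mbps.
Total bitrate: 5.672 Mbps.
File: 5.672 Mbps × 2760 s = 15654.7 Mb.
With 4% container overhead: ×1.04. → 16280.9 Mb.
At 10 Mbps: 16280.9 / 10 = 1628.1 s ≈ 27.1 minutes.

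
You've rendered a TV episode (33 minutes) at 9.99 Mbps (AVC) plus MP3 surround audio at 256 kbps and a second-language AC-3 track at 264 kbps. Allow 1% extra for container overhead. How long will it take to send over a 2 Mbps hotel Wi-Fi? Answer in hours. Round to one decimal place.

33 min = 1980 s
Audio total: 256 + 264 = 520 kbps = 0.520 Mbps.
Total bitrate: 10.510 Mbps.
File: 10.510 Mbps × 1980 s = 20809.8 Mb.
With 1% container overhead: ×1.01. → 21017.9 Mb.
At 2 Mbps: 21017.9 / 2 = 10508.9 s ≈ 2.92 hours.

2.9 hours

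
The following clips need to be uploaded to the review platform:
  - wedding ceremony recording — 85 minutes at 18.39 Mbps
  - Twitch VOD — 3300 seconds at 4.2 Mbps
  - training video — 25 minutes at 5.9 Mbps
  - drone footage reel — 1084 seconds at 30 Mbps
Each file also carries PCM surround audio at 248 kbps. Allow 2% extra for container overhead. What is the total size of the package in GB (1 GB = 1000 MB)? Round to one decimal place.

19.3 GB

Audio: 248 kbps = 0.248 Mbps.
wedding ceremony recording: 18.638 Mbps × 5100 s × 1.02 = 96954.9 Mb
Twitch VOD: 4.448 Mbps × 3300 s × 1.02 = 14972.0 Mb
training video: 6.148 Mbps × 1500 s × 1.02 = 9406.4 Mb
drone footage reel: 30.248 Mbps × 1084 s × 1.02 = 33444.6 Mb
Total: 154777.9 Mb = 19347.2 MB.
= 19.35 GB.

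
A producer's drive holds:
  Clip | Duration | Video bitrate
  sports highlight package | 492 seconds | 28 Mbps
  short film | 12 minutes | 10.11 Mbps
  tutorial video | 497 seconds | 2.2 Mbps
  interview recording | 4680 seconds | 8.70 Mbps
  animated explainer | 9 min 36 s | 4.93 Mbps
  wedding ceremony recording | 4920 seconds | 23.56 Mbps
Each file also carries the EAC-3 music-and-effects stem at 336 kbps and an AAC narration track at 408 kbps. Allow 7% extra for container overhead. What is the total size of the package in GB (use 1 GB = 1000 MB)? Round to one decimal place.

Audio total: 336 + 408 = 744 kbps = 0.744 Mbps.
sports highlight package: 28.744 Mbps × 492 s × 1.07 = 15132.0 Mb
short film: 10.854 Mbps × 720 s × 1.07 = 8361.9 Mb
tutorial video: 2.944 Mbps × 497 s × 1.07 = 1565.6 Mb
interview recording: 9.444 Mbps × 4680 s × 1.07 = 47291.8 Mb
animated explainer: 5.674 Mbps × 576 s × 1.07 = 3497.0 Mb
wedding ceremony recording: 24.304 Mbps × 4920 s × 1.07 = 127946.0 Mb
Total: 203794.3 Mb = 25474.3 MB.
= 25.47 GB.

25.5 GB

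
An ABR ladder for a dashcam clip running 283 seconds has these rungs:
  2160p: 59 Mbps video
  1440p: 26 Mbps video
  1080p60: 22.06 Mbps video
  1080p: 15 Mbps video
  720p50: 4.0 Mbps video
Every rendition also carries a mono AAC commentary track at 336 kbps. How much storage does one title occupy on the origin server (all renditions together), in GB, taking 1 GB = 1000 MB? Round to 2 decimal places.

4.52 GB

Audio: 336 kbps = 0.336 Mbps.
Sum of rendition bitrates: (59+0.336) + (26+0.336) + (22.06+0.336) + (15+0.336) + (4.0+0.336) = 127.740 Mbps.
× 283 s = 36,150 Mb = 4,519 MB = 4.519 GB.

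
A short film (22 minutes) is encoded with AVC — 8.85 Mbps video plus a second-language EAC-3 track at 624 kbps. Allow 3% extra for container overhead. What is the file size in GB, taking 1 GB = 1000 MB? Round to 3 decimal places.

1.610 GB

22 min = 1320 s
Audio: 624 kbps = 0.624 Mbps.
Total bitrate: 8.85 + 0.624 = 9.474 Mbps.
Stream data: 9.474 Mbps × 1320 s = 12505.7 Mb.
With 3% container overhead: ×1.03.
12,881 Mb ÷ 8 = 1,610 MB → 1.610 GB.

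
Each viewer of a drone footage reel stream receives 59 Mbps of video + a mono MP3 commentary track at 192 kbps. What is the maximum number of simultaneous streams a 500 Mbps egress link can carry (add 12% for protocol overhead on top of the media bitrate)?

Audio: 192 kbps = 0.192 Mbps.
Per-viewer media rate: 59.192 Mbps.
On the wire with 12% overhead: 66.295 Mbps.
500 Mbps = 500.0 Mbps; 500.0 / 66.295 = 7.54 → 7 viewers.

7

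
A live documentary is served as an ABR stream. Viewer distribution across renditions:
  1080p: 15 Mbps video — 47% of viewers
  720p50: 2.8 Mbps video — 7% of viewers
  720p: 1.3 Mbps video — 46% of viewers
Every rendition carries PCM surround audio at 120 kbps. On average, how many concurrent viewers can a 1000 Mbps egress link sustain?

Audio: 120 kbps = 0.120 Mbps.
Average per-viewer bitrate: 0.47×15.120 + 0.07×2.920 + 0.46×1.420 = 7.964 Mbps.
1000 Mbps = 1,000 Mbps; 1,000 / 7.964 = 125.57 → 125.

125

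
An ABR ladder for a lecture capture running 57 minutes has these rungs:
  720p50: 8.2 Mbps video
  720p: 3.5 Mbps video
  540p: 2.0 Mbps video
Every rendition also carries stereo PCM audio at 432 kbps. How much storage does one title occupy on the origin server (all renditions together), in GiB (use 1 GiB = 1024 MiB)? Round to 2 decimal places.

5.97 GiB

57 min = 3420 s
Audio: 432 kbps = 0.432 Mbps.
Sum of rendition bitrates: (8.2+0.432) + (3.5+0.432) + (2.0+0.432) = 14.996 Mbps.
× 3420 s = 51,286 Mb = 6,411 MB = 5.971 GiB.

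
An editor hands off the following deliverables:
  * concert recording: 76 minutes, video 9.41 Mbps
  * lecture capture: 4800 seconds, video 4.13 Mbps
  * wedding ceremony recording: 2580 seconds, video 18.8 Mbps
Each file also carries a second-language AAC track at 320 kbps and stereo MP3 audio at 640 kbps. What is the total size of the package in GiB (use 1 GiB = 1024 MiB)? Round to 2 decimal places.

14.28 GiB

Audio total: 320 + 640 = 960 kbps = 0.960 Mbps.
concert recording: 10.370 Mbps × 4560 s = 47287.2 Mb
lecture capture: 5.090 Mbps × 4800 s = 24432.0 Mb
wedding ceremony recording: 19.760 Mbps × 2580 s = 50980.8 Mb
Total: 122700.0 Mb = 15337.5 MB.
= 14.28 GiB.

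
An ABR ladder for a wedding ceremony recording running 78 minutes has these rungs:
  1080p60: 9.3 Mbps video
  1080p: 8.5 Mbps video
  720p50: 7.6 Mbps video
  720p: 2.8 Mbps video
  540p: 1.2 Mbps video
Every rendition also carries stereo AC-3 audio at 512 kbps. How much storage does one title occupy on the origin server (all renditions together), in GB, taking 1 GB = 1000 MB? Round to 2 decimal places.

78 min = 4680 s
Audio: 512 kbps = 0.512 Mbps.
Sum of rendition bitrates: (9.3+0.512) + (8.5+0.512) + (7.6+0.512) + (2.8+0.512) + (1.2+0.512) = 31.960 Mbps.
× 4680 s = 149,573 Mb = 18,697 MB = 18.70 GB.

18.70 GB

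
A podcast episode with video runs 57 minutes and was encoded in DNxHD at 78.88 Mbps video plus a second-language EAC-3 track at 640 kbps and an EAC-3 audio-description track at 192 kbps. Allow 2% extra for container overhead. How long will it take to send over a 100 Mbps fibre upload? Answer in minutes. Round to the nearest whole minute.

46 minutes

57 min = 3420 s
Audio total: 640 + 192 = 832 kbps = 0.832 Mbps.
Total bitrate: 79.712 Mbps.
File: 79.712 Mbps × 3420 s = 272615.0 Mb.
With 2% container overhead: ×1.02. → 278067.3 Mb.
At 100 Mbps: 278067.3 / 100 = 2780.7 s ≈ 46.3 minutes.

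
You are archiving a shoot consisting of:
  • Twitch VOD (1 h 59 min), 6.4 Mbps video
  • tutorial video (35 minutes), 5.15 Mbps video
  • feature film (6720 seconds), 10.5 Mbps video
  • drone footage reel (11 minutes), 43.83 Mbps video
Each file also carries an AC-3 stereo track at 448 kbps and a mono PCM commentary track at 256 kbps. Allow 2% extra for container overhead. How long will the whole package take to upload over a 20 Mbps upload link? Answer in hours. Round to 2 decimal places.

2.38 hours

Audio total: 448 + 256 = 704 kbps = 0.704 Mbps.
Twitch VOD: 7.104 Mbps × 7140 s × 1.02 = 51737.0 Mb
tutorial video: 5.854 Mbps × 2100 s × 1.02 = 12539.3 Mb
feature film: 11.204 Mbps × 6720 s × 1.02 = 76796.7 Mb
drone footage reel: 44.534 Mbps × 660 s × 1.02 = 29980.3 Mb
Total: 171053.3 Mb = 21381.7 MB.
At 20 Mbps: 171053.3 / 20 = 8553 s ≈ 2.38 hours.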